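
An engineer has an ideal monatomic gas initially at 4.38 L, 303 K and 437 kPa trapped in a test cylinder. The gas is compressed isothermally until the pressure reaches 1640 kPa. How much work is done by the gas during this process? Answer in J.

-2530 J

n = P₁V₁/(RT₁) = 437×4.38/(8.314×303) = 0.760 mol.
Isothermal: T stays 303 K; PV = const ⇒ V₂ = 1.17 L, P₂ = 1640 kPa.
W = nRT ln(V₂/V₁) = 0.760×8.314×303×ln(0.266) = -2530 J.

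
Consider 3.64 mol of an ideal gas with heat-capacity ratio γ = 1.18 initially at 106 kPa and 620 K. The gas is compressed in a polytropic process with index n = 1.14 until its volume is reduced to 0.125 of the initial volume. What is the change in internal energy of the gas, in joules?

35200 J

V₁ = nRT₁/P₁ = 3.64×8.314×620/106 = 177 L.
Polytropic n=1.14: T₂ = T₁(V₁/V₂)^(n−1) = 620×(8.00)^0.14 = 830 K; P₂ = P₁(V₁/V₂)^n = 1130 kPa.
For an ideal gas ΔU = nCvΔT with Cv = R/(γ−1) = 46.2 J/(mol·K).
ΔU = 3.64×46.2×(830−620) = 35200 J.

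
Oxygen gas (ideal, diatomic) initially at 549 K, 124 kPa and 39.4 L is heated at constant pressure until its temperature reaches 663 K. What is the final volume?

47.6 L

Isobaric: P stays 124 kPa; V/T = const ⇒ T₂ = 663 K, V₂ = 47.6 L.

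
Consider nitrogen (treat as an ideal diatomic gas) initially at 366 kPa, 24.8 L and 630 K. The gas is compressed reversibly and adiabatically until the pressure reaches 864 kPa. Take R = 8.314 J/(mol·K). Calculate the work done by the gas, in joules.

-6310 J

n = P₁V₁/(RT₁) = 366×24.8/(8.314×630) = 1.73 mol.
Adiabatic: T₂/T₁ = (P₂/P₁)^((γ−1)/γ) ⇒ T₂ = 630×(2.36)^0.286 = 805 K; V₂ = 13.4 L.
ΔU = nCvΔT = 1.73×20.8×(805−630) = 6310 J.
Q = 0 for an adiabatic process, so W = −ΔU = -6310 J.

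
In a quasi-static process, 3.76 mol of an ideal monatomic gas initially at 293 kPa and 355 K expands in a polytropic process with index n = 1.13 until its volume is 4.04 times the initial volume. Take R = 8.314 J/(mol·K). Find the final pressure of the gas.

V₁ = nRT₁/P₁ = 3.76×8.314×355/293 = 37.9 L.
Polytropic n=1.13: T₂ = T₁(V₁/V₂)^(n−1) = 355×(0.248)^0.13 = 296 K; P₂ = P₁(V₁/V₂)^n = 60.5 kPa.

60.5 kPa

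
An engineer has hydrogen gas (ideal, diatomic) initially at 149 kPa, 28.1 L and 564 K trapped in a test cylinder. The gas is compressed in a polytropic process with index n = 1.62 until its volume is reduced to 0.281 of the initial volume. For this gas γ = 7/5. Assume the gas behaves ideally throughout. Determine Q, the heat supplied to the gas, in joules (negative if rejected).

n = P₁V₁/(RT₁) = 149×28.1/(8.314×564) = 0.893 mol.
Polytropic n=1.62: T₂ = T₁(V₁/V₂)^(n−1) = 564×(3.56)^0.62 = 1240 K; P₂ = P₁(V₁/V₂)^n = 1160 kPa.
W = (P₁V₁−P₂V₂)/(n−1) = (149×28.1−1160×7.90)/0.62 = -8080 J.
ΔU = nCvΔT = 0.893×20.8×(1240−564) = 12500 J.
Q = ΔU + W = 4450 J.

4450 J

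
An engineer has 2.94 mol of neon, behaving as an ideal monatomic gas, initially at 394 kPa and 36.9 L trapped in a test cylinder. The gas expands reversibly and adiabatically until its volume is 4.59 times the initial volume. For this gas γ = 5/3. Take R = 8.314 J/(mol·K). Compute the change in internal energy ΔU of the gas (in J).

T₁ = P₁V₁/(nR) = 394×36.9/(2.94×8.314) = 595 K.
Adiabatic: TV^(γ−1) = const ⇒ T₂ = 595×(0.218)^0.667 = 215 K; PV^γ = const ⇒ P₂ = 31.1 kPa.
For an ideal gas ΔU = nCvΔT with Cv = (3/2)R = 12.5 J/(mol·K).
ΔU = 2.94×12.5×(215−595) = -13900 J.

-13900 J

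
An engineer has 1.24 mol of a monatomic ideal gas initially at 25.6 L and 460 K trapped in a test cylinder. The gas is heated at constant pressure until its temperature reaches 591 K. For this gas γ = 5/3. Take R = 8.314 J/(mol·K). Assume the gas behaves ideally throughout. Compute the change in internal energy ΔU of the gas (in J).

P₁ = nRT₁/V₁ = 1.24×8.314×460/25.6 = 185 kPa.
Isobaric: P stays 185 kPa; V/T = const ⇒ T₂ = 591 K, V₂ = 32.9 L.
For an ideal gas ΔU = nCvΔT with Cv = (3/2)R = 12.5 J/(mol·K).
ΔU = 1.24×12.5×(591−460) = 2030 J.

2030 J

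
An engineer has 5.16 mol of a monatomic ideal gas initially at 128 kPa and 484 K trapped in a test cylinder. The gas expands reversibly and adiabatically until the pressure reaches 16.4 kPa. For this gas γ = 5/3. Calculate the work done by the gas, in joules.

17500 J

V₁ = nRT₁/P₁ = 5.16×8.314×484/128 = 162 L.
Adiabatic: T₂/T₁ = (P₂/P₁)^((γ−1)/γ) ⇒ T₂ = 484×(0.128)^0.400 = 213 K; V₂ = 557 L.
ΔU = nCvΔT = 5.16×12.5×(213−484) = -17500 J.
Q = 0 for an adiabatic process, so W = −ΔU = 17500 J.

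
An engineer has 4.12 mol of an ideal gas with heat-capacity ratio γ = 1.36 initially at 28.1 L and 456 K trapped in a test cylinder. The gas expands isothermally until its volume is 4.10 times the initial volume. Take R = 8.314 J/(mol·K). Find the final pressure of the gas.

136 kPa

P₁ = nRT₁/V₁ = 4.12×8.314×456/28.1 = 556 kPa.
Isothermal: T stays 456 K; PV = const ⇒ V₂ = 115 L, P₂ = 136 kPa.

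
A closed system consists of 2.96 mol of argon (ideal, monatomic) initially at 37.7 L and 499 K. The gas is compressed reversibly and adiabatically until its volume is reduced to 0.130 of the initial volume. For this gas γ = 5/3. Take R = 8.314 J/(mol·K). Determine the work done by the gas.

-53400 J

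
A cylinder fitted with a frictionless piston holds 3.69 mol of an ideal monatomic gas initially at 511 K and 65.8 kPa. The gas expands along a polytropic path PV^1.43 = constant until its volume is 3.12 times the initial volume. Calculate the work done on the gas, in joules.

V₁ = nRT₁/P₁ = 3.69×8.314×511/65.8 = 238 L.
Polytropic n=1.43: T₂ = T₁(V₁/V₂)^(n−1) = 511×(0.321)^0.43 = 313 K; P₂ = P₁(V₁/V₂)^n = 12.9 kPa.
W = (P₁V₁−P₂V₂)/(n−1) = (65.8×238−12.9×743)/0.43 = 14100 J.
Work done on the gas = −W_by = -14100 J.

-14100 J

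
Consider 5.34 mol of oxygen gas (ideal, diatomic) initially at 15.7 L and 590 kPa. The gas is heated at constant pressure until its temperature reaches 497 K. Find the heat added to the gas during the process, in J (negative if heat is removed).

44800 J

T₁ = P₁V₁/(nR) = 590×15.7/(5.34×8.314) = 209 K.
Isobaric: P stays 590 kPa; V/T = const ⇒ T₂ = 497 K, V₂ = 37.4 L.
W = PΔV = 590×(37.4−15.7) kPa·L = 12800 J.
ΔU = nCvΔT = 5.34×20.8×(497−209) = 32000 J.
Q = ΔU + W = nCpΔT = 44800 J.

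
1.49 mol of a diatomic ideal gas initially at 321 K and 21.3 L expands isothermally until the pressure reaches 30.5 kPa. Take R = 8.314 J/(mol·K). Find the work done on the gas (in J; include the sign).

P₁ = nRT₁/V₁ = 1.49×8.314×321/21.3 = 187 kPa.
Isothermal: T stays 321 K; PV = const ⇒ V₂ = 130 L, P₂ = 30.5 kPa.
W = nRT ln(V₂/V₁) = 1.49×8.314×321×ln(6.12) = 7200 J.
Work done on the gas = −W_by = -7200 J.

-7200 J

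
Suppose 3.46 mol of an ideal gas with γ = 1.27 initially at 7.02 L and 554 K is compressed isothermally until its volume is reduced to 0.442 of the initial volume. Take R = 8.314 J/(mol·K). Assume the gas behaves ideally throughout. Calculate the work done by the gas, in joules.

P₁ = nRT₁/V₁ = 3.46×8.314×554/7.02 = 2270 kPa.
Isothermal: T stays 554 K; PV = const ⇒ V₂ = 3.10 L, P₂ = 5140 kPa.
W = nRT ln(V₂/V₁) = 3.46×8.314×554×ln(0.442) = -13000 J.

-13000 J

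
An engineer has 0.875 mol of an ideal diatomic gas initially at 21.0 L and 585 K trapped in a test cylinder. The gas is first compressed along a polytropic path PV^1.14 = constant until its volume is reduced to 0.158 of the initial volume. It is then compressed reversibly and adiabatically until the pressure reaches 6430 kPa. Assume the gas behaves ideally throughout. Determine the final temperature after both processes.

P₁ = nRT₁/V₁ = 0.875×8.314×585/21.0 = 203 kPa.
Step 1 — Polytropic n=1.14: T₂ = T₁(V₁/V₂)^(n−1) = 585×(6.33)^0.14 = 757 K; P₂ = P₁(V₁/V₂)^n = 1660 kPa.
W = (P₁V₁−P₂V₂)/(n−1) = (203×21.0−1660×3.32)/0.14 = -8960 J.
ΔU = nCvΔT = 0.875×20.8×(757−585) = 3140 J.
Q = ΔU + W = -5820 J.
State after step 1: P = 1660 kPa, V = 3.32 L, T = 757 K.
Step 2 — Adiabatic: T₂/T₁ = (P₂/P₁)^((γ−1)/γ) ⇒ T₂ = 757×(3.87)^0.286 = 1120 K; V₂ = 1.26 L.
ΔU = nCvΔT = 0.875×20.8×(1120−757) = 6510 J.
Q = 0 for an adiabatic process, so W = −ΔU = -6510 J.
Net over both steps: W = -15500 J, Q = -5820 J, ΔU = 9640 J.

1120 K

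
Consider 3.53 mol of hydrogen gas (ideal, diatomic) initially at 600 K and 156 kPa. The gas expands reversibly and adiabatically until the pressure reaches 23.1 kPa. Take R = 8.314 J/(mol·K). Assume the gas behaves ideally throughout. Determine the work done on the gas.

-18500 J

V₁ = nRT₁/P₁ = 3.53×8.314×600/156 = 113 L.
Adiabatic: T₂/T₁ = (P₂/P₁)^((γ−1)/γ) ⇒ T₂ = 600×(0.148)^0.286 = 348 K; V₂ = 442 L.
ΔU = nCvΔT = 3.53×20.8×(348−600) = -18500 J.
Q = 0 for an adiabatic process, so W = −ΔU = 18500 J.
Work done on the gas = −W_by = -18500 J.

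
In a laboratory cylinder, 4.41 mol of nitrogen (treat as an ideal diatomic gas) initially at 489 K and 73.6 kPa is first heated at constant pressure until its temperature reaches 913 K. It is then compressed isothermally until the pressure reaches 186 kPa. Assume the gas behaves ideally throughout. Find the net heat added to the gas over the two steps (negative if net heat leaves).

V₁ = nRT₁/P₁ = 4.41×8.314×489/73.6 = 244 L.
Step 1 — Isobaric: P stays 73.6 kPa; V/T = const ⇒ T₂ = 913 K, V₂ = 455 L.
W = PΔV = 73.6×(455−244) kPa·L = 15500 J.
ΔU = nCvΔT = 4.41×20.8×(913−489) = 38900 J.
Q = ΔU + W = nCpΔT = 54400 J.
State after step 1: P = 73.6 kPa, V = 455 L, T = 913 K.
Step 2 — Isothermal: T stays 913 K; PV = const ⇒ V₂ = 180 L, P₂ = 186 kPa.
ΔU = 0 (ideal gas, T constant).
W = nRT ln(V₂/V₁) = 4.41×8.314×913×ln(0.396) = -31000 J.
Q = ΔU + W = -31000 J.
Net over both steps: W = -15500 J, Q = 23400 J, ΔU = 38900 J.

23400 J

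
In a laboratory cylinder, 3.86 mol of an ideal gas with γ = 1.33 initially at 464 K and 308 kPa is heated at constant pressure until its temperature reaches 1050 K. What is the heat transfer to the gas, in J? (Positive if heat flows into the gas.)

75800 J

V₁ = nRT₁/P₁ = 3.86×8.314×464/308 = 48.3 L.
Isobaric: P stays 308 kPa; V/T = const ⇒ T₂ = 1050 K, V₂ = 109 L.
W = PΔV = 308×(109−48.3) kPa·L = 18800 J.
ΔU = nCvΔT = 3.86×25.2×(1050−464) = 57000 J.
Q = ΔU + W = nCpΔT = 75800 J.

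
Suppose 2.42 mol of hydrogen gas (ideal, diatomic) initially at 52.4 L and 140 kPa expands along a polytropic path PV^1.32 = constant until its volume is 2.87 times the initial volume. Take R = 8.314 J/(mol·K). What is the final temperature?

T₁ = P₁V₁/(nR) = 140×52.4/(2.42×8.314) = 365 K.
Polytropic n=1.32: T₂ = T₁(V₁/V₂)^(n−1) = 365×(0.348)^0.32 = 260 K; P₂ = P₁(V₁/V₂)^n = 34.8 kPa.

260 K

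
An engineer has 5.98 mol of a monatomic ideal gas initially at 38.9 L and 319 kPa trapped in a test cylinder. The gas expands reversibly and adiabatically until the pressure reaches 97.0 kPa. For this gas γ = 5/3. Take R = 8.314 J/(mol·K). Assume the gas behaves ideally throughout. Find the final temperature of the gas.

T₁ = P₁V₁/(nR) = 319×38.9/(5.98×8.314) = 250 K.
Adiabatic: T₂/T₁ = (P₂/P₁)^((γ−1)/γ) ⇒ T₂ = 250×(0.304)^0.400 = 155 K; V₂ = 79.5 L.

155 K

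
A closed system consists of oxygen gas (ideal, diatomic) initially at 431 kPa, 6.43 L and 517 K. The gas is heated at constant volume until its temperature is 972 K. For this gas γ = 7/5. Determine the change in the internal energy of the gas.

n = P₁V₁/(RT₁) = 431×6.43/(8.314×517) = 0.645 mol.
Isochoric: V stays 6.43 L; P/T = const ⇒ T₂ = 972 K, P₂ = 810 kPa.
For an ideal gas ΔU = nCvΔT with Cv = (5/2)R = 20.8 J/(mol·K).
ΔU = 0.645×20.8×(972−517) = 6100 J.

6100 J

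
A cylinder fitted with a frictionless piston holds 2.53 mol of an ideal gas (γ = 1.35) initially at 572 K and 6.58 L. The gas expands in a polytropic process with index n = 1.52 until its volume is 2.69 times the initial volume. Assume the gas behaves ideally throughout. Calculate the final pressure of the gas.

P₁ = nRT₁/V₁ = 2.53×8.314×572/6.58 = 1830 kPa.
Polytropic n=1.52: T₂ = T₁(V₁/V₂)^(n−1) = 572×(0.372)^0.52 = 342 K; P₂ = P₁(V₁/V₂)^n = 406 kPa.

406 kPa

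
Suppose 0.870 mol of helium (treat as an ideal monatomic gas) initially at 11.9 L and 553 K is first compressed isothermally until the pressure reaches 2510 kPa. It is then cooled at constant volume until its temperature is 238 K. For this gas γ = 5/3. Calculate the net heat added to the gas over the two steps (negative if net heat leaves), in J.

-11500 J

P₁ = nRT₁/V₁ = 0.870×8.314×553/11.9 = 336 kPa.
Step 1 — Isothermal: T stays 553 K; PV = const ⇒ V₂ = 1.59 L, P₂ = 2510 kPa.
ΔU = 0 (ideal gas, T constant).
W = nRT ln(V₂/V₁) = 0.870×8.314×553×ln(0.134) = -8040 J.
Q = ΔU + W = -8040 J.
State after step 1: P = 2510 kPa, V = 1.59 L, T = 553 K.
Step 2 — Isochoric: V stays 1.59 L; P/T = const ⇒ T₂ = 238 K, P₂ = 1080 kPa.
W = 0 (no volume change).
ΔU = nCvΔT = 0.870×12.5×(238−553) = -3420 J.
Q = ΔU = -3420 J.
Net over both steps: W = -8040 J, Q = -11500 J, ΔU = -3420 J.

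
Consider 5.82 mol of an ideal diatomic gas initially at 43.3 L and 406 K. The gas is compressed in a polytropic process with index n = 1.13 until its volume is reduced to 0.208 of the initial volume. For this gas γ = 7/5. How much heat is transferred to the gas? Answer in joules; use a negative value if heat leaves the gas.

-23100 J

P₁ = nRT₁/V₁ = 5.82×8.314×406/43.3 = 454 kPa.
Polytropic n=1.13: T₂ = T₁(V₁/V₂)^(n−1) = 406×(4.81)^0.13 = 498 K; P₂ = P₁(V₁/V₂)^n = 2680 kPa.
W = (P₁V₁−P₂V₂)/(n−1) = (454×43.3−2680×9.01)/0.13 = -34200 J.
ΔU = nCvΔT = 5.82×20.8×(498−406) = 11100 J.
Q = ΔU + W = -23100 J.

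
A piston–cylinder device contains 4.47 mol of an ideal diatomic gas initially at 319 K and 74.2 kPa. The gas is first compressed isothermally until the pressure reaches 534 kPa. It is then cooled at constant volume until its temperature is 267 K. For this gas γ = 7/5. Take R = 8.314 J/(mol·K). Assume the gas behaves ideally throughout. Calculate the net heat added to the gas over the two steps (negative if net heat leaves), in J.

-28200 J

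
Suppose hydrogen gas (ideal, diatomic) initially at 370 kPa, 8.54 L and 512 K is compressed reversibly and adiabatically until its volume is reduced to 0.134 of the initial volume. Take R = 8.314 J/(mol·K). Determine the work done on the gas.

9750 J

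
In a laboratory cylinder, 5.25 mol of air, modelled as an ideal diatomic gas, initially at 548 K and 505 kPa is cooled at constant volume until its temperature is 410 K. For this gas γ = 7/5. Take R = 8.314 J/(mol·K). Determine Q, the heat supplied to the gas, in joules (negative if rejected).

-15100 J

V₁ = nRT₁/P₁ = 5.25×8.314×548/505 = 47.4 L.
Isochoric: V stays 47.4 L; P/T = const ⇒ T₂ = 410 K, P₂ = 378 kPa.
W = 0 (no volume change).
ΔU = nCvΔT = 5.25×20.8×(410−548) = -15100 J.
Q = ΔU = -15100 J.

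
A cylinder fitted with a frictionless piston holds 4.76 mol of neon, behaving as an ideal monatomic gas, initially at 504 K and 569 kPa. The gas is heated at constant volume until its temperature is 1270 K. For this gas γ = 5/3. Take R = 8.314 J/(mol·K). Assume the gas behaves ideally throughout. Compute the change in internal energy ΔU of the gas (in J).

V₁ = nRT₁/P₁ = 4.76×8.314×504/569 = 35.1 L.
Isochoric: V stays 35.1 L; P/T = const ⇒ T₂ = 1270 K, P₂ = 1430 kPa.
For an ideal gas ΔU = nCvΔT with Cv = (3/2)R = 12.5 J/(mol·K).
ΔU = 4.76×12.5×(1270−504) = 45500 J.

45500 J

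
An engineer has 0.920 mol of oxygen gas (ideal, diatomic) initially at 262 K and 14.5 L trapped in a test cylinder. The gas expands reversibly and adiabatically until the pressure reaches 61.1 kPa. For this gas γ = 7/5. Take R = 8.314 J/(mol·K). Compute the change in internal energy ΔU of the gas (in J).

-1040 J

P₁ = nRT₁/V₁ = 0.920×8.314×262/14.5 = 138 kPa.
Adiabatic: T₂/T₁ = (P₂/P₁)^((γ−1)/γ) ⇒ T₂ = 262×(0.442)^0.286 = 208 K; V₂ = 26.0 L.
For an ideal gas ΔU = nCvΔT with Cv = (5/2)R = 20.8 J/(mol·K).
ΔU = 0.920×20.8×(208−262) = -1040 J.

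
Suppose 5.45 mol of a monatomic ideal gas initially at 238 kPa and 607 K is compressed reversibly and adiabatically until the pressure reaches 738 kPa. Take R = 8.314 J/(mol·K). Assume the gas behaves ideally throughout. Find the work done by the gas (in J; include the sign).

V₁ = nRT₁/P₁ = 5.45×8.314×607/238 = 116 L.
Adiabatic: T₂/T₁ = (P₂/P₁)^((γ−1)/γ) ⇒ T₂ = 607×(3.10)^0.400 = 955 K; V₂ = 58.6 L.
ΔU = nCvΔT = 5.45×12.5×(955−607) = 23600 J.
Q = 0 for an adiabatic process, so W = −ΔU = -23600 J.

-23600 J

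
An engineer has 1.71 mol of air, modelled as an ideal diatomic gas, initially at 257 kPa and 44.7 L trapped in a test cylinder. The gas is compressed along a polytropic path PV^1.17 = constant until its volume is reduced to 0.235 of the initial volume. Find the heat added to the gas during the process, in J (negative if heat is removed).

-10800 J

T₁ = P₁V₁/(nR) = 257×44.7/(1.71×8.314) = 808 K.
Polytropic n=1.17: T₂ = T₁(V₁/V₂)^(n−1) = 808×(4.26)^0.17 = 1030 K; P₂ = P₁(V₁/V₂)^n = 1400 kPa.
W = (P₁V₁−P₂V₂)/(n−1) = (257×44.7−1400×10.5)/0.17 = -18900 J.
ΔU = nCvΔT = 1.71×20.8×(1030−808) = 8020 J.
Q = ΔU + W = -10800 J.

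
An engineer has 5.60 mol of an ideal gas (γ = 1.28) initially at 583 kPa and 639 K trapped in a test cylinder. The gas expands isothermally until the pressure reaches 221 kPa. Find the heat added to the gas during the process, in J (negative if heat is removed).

28900 J

V₁ = nRT₁/P₁ = 5.60×8.314×639/583 = 51.0 L.
Isothermal: T stays 639 K; PV = const ⇒ V₂ = 135 L, P₂ = 221 kPa.
ΔU = 0 (ideal gas, T constant).
W = nRT ln(V₂/V₁) = 5.60×8.314×639×ln(2.64) = 28900 J.
Q = ΔU + W = 28900 J.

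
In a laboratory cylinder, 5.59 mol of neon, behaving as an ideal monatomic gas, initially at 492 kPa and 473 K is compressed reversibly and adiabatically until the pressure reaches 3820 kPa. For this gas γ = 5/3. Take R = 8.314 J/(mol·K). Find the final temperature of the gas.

1070 K

V₁ = nRT₁/P₁ = 5.59×8.314×473/492 = 44.7 L.
Adiabatic: T₂/T₁ = (P₂/P₁)^((γ−1)/γ) ⇒ T₂ = 473×(7.76)^0.400 = 1070 K; V₂ = 13.1 L.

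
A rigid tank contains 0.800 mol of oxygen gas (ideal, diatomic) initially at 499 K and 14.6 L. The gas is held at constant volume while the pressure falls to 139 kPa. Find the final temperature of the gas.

305 K

P₁ = nRT₁/V₁ = 0.800×8.314×499/14.6 = 227 kPa.
Isochoric: V stays 14.6 L; P/T = const ⇒ T₂ = 305 K, P₂ = 139 kPa.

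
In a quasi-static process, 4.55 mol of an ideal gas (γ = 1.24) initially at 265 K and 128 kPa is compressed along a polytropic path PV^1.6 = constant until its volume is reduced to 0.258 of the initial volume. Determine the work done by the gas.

-21000 J

V₁ = nRT₁/P₁ = 4.55×8.314×265/128 = 78.3 L.
Polytropic n=1.6: T₂ = T₁(V₁/V₂)^(n−1) = 265×(3.88)^0.60 = 597 K; P₂ = P₁(V₁/V₂)^n = 1120 kPa.
W = (P₁V₁−P₂V₂)/(n−1) = (128×78.3−1120×20.2)/0.60 = -21000 J.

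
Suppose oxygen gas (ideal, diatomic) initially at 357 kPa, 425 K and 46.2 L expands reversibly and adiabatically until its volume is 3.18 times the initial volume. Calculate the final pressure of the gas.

Adiabatic: TV^(γ−1) = const ⇒ T₂ = 425×(0.314)^0.400 = 268 K; PV^γ = const ⇒ P₂ = 70.7 kPa.

70.7 kPa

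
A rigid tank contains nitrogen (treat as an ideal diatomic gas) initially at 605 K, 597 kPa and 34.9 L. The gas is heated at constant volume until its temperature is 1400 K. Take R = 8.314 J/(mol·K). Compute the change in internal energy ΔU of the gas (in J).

68400 J

n = P₁V₁/(RT₁) = 597×34.9/(8.314×605) = 4.14 mol.
Isochoric: V stays 34.9 L; P/T = const ⇒ T₂ = 1400 K, P₂ = 1380 kPa.
For an ideal gas ΔU = nCvΔT with Cv = (5/2)R = 20.8 J/(mol·K).
ΔU = 4.14×20.8×(1400−605) = 68400 J.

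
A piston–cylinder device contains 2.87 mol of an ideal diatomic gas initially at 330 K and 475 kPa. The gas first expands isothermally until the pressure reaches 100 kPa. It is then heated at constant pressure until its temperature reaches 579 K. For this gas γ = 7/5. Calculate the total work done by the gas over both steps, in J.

18200 J

V₁ = nRT₁/P₁ = 2.87×8.314×330/475 = 16.6 L.
Step 1 — Isothermal: T stays 330 K; PV = const ⇒ V₂ = 78.7 L, P₂ = 100 kPa.
ΔU = 0 (ideal gas, T constant).
W = nRT ln(V₂/V₁) = 2.87×8.314×330×ln(4.75) = 12300 J.
Q = ΔU + W = 12300 J.
State after step 1: P = 100 kPa, V = 78.7 L, T = 330 K.
Step 2 — Isobaric: P stays 100 kPa; V/T = const ⇒ T₂ = 579 K, V₂ = 138 L.
W = PΔV = 100×(138−78.7) kPa·L = 5940 J.
ΔU = nCvΔT = 2.87×20.8×(579−330) = 14900 J.
Q = ΔU + W = nCpΔT = 20800 J.
Net over both steps: W = 18200 J, Q = 33100 J, ΔU = 14900 J.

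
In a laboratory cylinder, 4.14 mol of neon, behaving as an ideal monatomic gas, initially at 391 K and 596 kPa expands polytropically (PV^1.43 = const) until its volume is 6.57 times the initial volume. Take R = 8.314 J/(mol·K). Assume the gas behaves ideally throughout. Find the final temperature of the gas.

V₁ = nRT₁/P₁ = 4.14×8.314×391/596 = 22.6 L.
Polytropic n=1.43: T₂ = T₁(V₁/V₂)^(n−1) = 391×(0.152)^0.43 = 174 K; P₂ = P₁(V₁/V₂)^n = 40.4 kPa.

174 K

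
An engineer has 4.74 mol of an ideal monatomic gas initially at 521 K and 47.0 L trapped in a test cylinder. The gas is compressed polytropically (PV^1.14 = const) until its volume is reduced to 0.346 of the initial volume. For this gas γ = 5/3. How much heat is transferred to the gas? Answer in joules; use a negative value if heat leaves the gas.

-18600 J

P₁ = nRT₁/V₁ = 4.74×8.314×521/47.0 = 437 kPa.
Polytropic n=1.14: T₂ = T₁(V₁/V₂)^(n−1) = 521×(2.89)^0.14 = 604 K; P₂ = P₁(V₁/V₂)^n = 1460 kPa.
W = (P₁V₁−P₂V₂)/(n−1) = (437×47.0−1460×16.3)/0.14 = -23500 J.
ΔU = nCvΔT = 4.74×12.5×(604−521) = 4930 J.
Q = ΔU + W = -18600 J.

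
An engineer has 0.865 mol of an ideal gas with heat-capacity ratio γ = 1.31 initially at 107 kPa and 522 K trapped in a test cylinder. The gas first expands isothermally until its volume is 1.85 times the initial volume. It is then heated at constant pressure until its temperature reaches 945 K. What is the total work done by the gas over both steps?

5350 J

V₁ = nRT₁/P₁ = 0.865×8.314×522/107 = 35.1 L.
Step 1 — Isothermal: T stays 522 K; PV = const ⇒ V₂ = 64.9 L, P₂ = 57.8 kPa.
ΔU = 0 (ideal gas, T constant).
W = nRT ln(V₂/V₁) = 0.865×8.314×522×ln(1.85) = 2310 J.
Q = ΔU + W = 2310 J.
State after step 1: P = 57.8 kPa, V = 64.9 L, T = 522 K.
Step 2 — Isobaric: P stays 57.8 kPa; V/T = const ⇒ T₂ = 945 K, V₂ = 118 L.
W = PΔV = 57.8×(118−64.9) kPa·L = 3040 J.
ΔU = nCvΔT = 0.865×26.8×(945−522) = 9810 J.
Q = ΔU + W = nCpΔT = 12900 J.
Net over both steps: W = 5350 J, Q = 15200 J, ΔU = 9810 J.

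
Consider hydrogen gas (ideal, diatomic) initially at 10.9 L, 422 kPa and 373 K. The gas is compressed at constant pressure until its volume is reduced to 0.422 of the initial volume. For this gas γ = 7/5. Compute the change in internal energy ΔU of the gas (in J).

-6650 J

n = P₁V₁/(RT₁) = 422×10.9/(8.314×373) = 1.48 mol.
Isobaric: P stays 422 kPa; V/T = const ⇒ T₂ = 157 K, V₂ = 4.60 L.
For an ideal gas ΔU = nCvΔT with Cv = (5/2)R = 20.8 J/(mol·K).
ΔU = 1.48×20.8×(157−373) = -6650 J.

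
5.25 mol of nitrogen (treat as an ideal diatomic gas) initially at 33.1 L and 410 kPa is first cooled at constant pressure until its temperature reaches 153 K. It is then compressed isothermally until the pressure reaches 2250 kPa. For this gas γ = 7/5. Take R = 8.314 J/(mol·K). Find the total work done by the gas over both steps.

T₁ = P₁V₁/(nR) = 410×33.1/(5.25×8.314) = 311 K.
Step 1 — Isobaric: P stays 410 kPa; V/T = const ⇒ T₂ = 153 K, V₂ = 16.3 L.
W = PΔV = 410×(16.3−33.1) kPa·L = -6890 J.
ΔU = nCvΔT = 5.25×20.8×(153−311) = -17200 J.
Q = ΔU + W = nCpΔT = -24100 J.
State after step 1: P = 410 kPa, V = 16.3 L, T = 153 K.
Step 2 — Isothermal: T stays 153 K; PV = const ⇒ V₂ = 2.97 L, P₂ = 2250 kPa.
ΔU = 0 (ideal gas, T constant).
W = nRT ln(V₂/V₁) = 5.25×8.314×153×ln(0.182) = -11400 J.
Q = ΔU + W = -11400 J.
Net over both steps: W = -18300 J, Q = -35500 J, ΔU = -17200 J.

-18300 J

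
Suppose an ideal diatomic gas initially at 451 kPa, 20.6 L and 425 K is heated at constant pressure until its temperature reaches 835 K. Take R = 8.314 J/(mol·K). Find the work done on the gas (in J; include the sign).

-8960 J

n = P₁V₁/(RT₁) = 451×20.6/(8.314×425) = 2.63 mol.
Isobaric: P stays 451 kPa; V/T = const ⇒ T₂ = 835 K, V₂ = 40.5 L.
W = PΔV = 451×(40.5−20.6) kPa·L = 8960 J.
Work done on the gas = −W_by = -8960 J.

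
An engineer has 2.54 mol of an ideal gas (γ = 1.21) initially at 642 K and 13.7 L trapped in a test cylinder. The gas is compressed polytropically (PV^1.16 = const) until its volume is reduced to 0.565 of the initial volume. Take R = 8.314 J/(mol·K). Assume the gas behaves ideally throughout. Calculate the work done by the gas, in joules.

P₁ = nRT₁/V₁ = 2.54×8.314×642/13.7 = 990 kPa.
Polytropic n=1.16: T₂ = T₁(V₁/V₂)^(n−1) = 642×(1.77)^0.16 = 703 K; P₂ = P₁(V₁/V₂)^n = 1920 kPa.
W = (P₁V₁−P₂V₂)/(n−1) = (990×13.7−1920×7.74)/0.16 = -8100 J.

-8100 J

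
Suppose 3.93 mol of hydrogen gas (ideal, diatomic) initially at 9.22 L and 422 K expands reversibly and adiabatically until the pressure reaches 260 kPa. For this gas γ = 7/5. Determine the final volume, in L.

P₁ = nRT₁/V₁ = 3.93×8.314×422/9.22 = 1500 kPa.
Adiabatic: T₂/T₁ = (P₂/P₁)^((γ−1)/γ) ⇒ T₂ = 422×(0.174)^0.286 = 256 K; V₂ = 32.2 L.

32.2 L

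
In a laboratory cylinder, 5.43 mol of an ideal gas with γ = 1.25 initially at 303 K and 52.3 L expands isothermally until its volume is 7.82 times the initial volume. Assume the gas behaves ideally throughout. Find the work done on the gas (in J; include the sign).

-28100 J

P₁ = nRT₁/V₁ = 5.43×8.314×303/52.3 = 262 kPa.
Isothermal: T stays 303 K; PV = const ⇒ V₂ = 409 L, P₂ = 33.4 kPa.
W = nRT ln(V₂/V₁) = 5.43×8.314×303×ln(7.82) = 28100 J.
Work done on the gas = −W_by = -28100 J.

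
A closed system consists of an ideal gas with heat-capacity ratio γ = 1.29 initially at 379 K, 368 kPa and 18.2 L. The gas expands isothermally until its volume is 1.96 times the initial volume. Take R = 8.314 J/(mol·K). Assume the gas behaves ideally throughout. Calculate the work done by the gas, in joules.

n = P₁V₁/(RT₁) = 368×18.2/(8.314×379) = 2.13 mol.
Isothermal: T stays 379 K; PV = const ⇒ V₂ = 35.7 L, P₂ = 188 kPa.
W = nRT ln(V₂/V₁) = 2.13×8.314×379×ln(1.96) = 4510 J.

4510 J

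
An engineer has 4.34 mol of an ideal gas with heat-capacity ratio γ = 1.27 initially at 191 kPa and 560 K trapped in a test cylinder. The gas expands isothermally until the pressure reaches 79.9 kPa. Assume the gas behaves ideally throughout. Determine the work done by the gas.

17600 J

V₁ = nRT₁/P₁ = 4.34×8.314×560/191 = 106 L.
Isothermal: T stays 560 K; PV = const ⇒ V₂ = 253 L, P₂ = 79.9 kPa.
W = nRT ln(V₂/V₁) = 4.34×8.314×560×ln(2.39) = 17600 J.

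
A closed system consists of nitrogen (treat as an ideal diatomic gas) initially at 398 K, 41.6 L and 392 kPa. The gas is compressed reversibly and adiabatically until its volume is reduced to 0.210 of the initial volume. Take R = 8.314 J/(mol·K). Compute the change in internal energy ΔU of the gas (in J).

35300 J

n = P₁V₁/(RT₁) = 392×41.6/(8.314×398) = 4.93 mol.
Adiabatic: TV^(γ−1) = const ⇒ T₂ = 398×(4.76)^0.400 = 743 K; PV^γ = const ⇒ P₂ = 3480 kPa.
For an ideal gas ΔU = nCvΔT with Cv = (5/2)R = 20.8 J/(mol·K).
ΔU = 4.93×20.8×(743−398) = 35300 J.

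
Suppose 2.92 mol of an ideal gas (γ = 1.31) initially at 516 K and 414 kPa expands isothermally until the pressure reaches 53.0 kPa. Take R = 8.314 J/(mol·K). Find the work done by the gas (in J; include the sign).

25700 J

V₁ = nRT₁/P₁ = 2.92×8.314×516/414 = 30.3 L.
Isothermal: T stays 516 K; PV = const ⇒ V₂ = 236 L, P₂ = 53.0 kPa.
W = nRT ln(V₂/V₁) = 2.92×8.314×516×ln(7.81) = 25700 J.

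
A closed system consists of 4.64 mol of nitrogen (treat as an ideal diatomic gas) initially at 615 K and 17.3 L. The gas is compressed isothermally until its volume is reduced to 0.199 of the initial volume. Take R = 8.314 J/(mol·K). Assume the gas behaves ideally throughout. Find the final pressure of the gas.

6890 kPa

P₁ = nRT₁/V₁ = 4.64×8.314×615/17.3 = 1370 kPa.
Isothermal: T stays 615 K; PV = const ⇒ V₂ = 3.44 L, P₂ = 6890 kPa.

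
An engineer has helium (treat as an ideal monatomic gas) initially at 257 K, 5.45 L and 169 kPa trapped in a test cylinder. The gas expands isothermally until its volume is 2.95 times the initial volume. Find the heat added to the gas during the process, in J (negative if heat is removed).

996 J

n = P₁V₁/(RT₁) = 169×5.45/(8.314×257) = 0.431 mol.
Isothermal: T stays 257 K; PV = const ⇒ V₂ = 16.1 L, P₂ = 57.3 kPa.
ΔU = 0 (ideal gas, T constant).
W = nRT ln(V₂/V₁) = 0.431×8.314×257×ln(2.95) = 996 J.
Q = ΔU + W = 996 J.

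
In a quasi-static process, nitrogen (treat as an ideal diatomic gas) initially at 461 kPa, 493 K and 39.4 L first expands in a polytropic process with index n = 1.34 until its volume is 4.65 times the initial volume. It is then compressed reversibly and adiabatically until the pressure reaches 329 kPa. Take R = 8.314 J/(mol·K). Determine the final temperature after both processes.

n = P₁V₁/(RT₁) = 461×39.4/(8.314×493) = 4.43 mol.
Step 1 — Polytropic n=1.34: T₂ = T₁(V₁/V₂)^(n−1) = 493×(0.215)^0.34 = 292 K; P₂ = P₁(V₁/V₂)^n = 58.8 kPa.
W = (P₁V₁−P₂V₂)/(n−1) = (461×39.4−58.8×183)/0.34 = 21700 J.
ΔU = nCvΔT = 4.43×20.8×(292−493) = -18500 J.
Q = ΔU + W = 3260 J.
State after step 1: P = 58.8 kPa, V = 183 L, T = 292 K.
Step 2 — Adiabatic: T₂/T₁ = (P₂/P₁)^((γ−1)/γ) ⇒ T₂ = 292×(5.60)^0.286 = 478 K; V₂ = 53.5 L.
ΔU = nCvΔT = 4.43×20.8×(478−292) = 17100 J.
Q = 0 for an adiabatic process, so W = −ΔU = -17100 J.
Net over both steps: W = 4630 J, Q = 3260 J, ΔU = -1360 J.

478 K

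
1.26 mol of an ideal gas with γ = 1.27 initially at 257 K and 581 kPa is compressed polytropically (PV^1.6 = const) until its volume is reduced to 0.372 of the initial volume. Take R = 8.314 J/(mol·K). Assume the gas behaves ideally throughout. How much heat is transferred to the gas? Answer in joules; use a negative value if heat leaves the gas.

V₁ = nRT₁/P₁ = 1.26×8.314×257/581 = 4.63 L.
Polytropic n=1.6: T₂ = T₁(V₁/V₂)^(n−1) = 257×(2.69)^0.60 = 465 K; P₂ = P₁(V₁/V₂)^n = 2830 kPa.
W = (P₁V₁−P₂V₂)/(n−1) = (581×4.63−2830×1.72)/0.60 = -3630 J.
ΔU = nCvΔT = 1.26×30.8×(465−257) = 8080 J.
Q = ΔU + W = 4440 J.

4440 J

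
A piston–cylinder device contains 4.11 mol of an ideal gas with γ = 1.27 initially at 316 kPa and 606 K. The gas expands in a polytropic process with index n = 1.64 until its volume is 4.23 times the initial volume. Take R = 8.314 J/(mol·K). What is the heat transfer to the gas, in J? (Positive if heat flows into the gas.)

-26700 J

V₁ = nRT₁/P₁ = 4.11×8.314×606/316 = 65.5 L.
Polytropic n=1.64: T₂ = T₁(V₁/V₂)^(n−1) = 606×(0.236)^0.64 = 241 K; P₂ = P₁(V₁/V₂)^n = 29.7 kPa.
W = (P₁V₁−P₂V₂)/(n−1) = (316×65.5−29.7×277)/0.64 = 19500 J.
ΔU = nCvΔT = 4.11×30.8×(241−606) = -46200 J.
Q = ΔU + W = -26700 J.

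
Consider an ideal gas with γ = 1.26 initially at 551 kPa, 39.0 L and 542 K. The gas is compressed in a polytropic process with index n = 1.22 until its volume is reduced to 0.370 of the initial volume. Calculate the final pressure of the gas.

Polytropic n=1.22: T₂ = T₁(V₁/V₂)^(n−1) = 542×(2.70)^0.22 = 675 K; P₂ = P₁(V₁/V₂)^n = 1850 kPa.

1850 kPa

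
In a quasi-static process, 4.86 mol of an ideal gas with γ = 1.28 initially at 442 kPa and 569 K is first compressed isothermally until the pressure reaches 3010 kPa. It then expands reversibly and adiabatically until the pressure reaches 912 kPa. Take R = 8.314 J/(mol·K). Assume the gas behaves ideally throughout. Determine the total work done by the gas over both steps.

-25200 J

V₁ = nRT₁/P₁ = 4.86×8.314×569/442 = 52.0 L.
Step 1 — Isothermal: T stays 569 K; PV = const ⇒ V₂ = 7.64 L, P₂ = 3010 kPa.
ΔU = 0 (ideal gas, T constant).
W = nRT ln(V₂/V₁) = 4.86×8.314×569×ln(0.147) = -44100 J.
Q = ΔU + W = -44100 J.
State after step 1: P = 3010 kPa, V = 7.64 L, T = 569 K.
Step 2 — Adiabatic: T₂/T₁ = (P₂/P₁)^((γ−1)/γ) ⇒ T₂ = 569×(0.303)^0.219 = 438 K; V₂ = 19.4 L.
ΔU = nCvΔT = 4.86×29.7×(438−569) = -18900 J.
Q = 0 for an adiabatic process, so W = −ΔU = 18900 J.
Net over both steps: W = -25200 J, Q = -44100 J, ΔU = -18900 J.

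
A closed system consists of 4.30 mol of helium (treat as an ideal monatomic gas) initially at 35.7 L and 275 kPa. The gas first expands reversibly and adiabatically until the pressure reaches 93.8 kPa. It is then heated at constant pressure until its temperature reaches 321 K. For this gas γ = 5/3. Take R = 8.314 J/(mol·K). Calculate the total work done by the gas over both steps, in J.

T₁ = P₁V₁/(nR) = 275×35.7/(4.30×8.314) = 275 K.
Step 1 — Adiabatic: T₂/T₁ = (P₂/P₁)^((γ−1)/γ) ⇒ T₂ = 275×(0.341)^0.400 = 179 K; V₂ = 68.1 L.
ΔU = nCvΔT = 4.30×12.5×(179−275) = -5150 J.
Q = 0 for an adiabatic process, so W = −ΔU = 5150 J.
State after step 1: P = 93.8 kPa, V = 68.1 L, T = 179 K.
Step 2 — Isobaric: P stays 93.8 kPa; V/T = const ⇒ T₂ = 321 K, V₂ = 122 L.
W = PΔV = 93.8×(122−68.1) kPa·L = 5090 J.
ΔU = nCvΔT = 4.30×12.5×(321−179) = 7640 J.
Q = ΔU + W = nCpΔT = 12700 J.
Net over both steps: W = 10200 J, Q = 12700 J, ΔU = 2490 J.

10200 J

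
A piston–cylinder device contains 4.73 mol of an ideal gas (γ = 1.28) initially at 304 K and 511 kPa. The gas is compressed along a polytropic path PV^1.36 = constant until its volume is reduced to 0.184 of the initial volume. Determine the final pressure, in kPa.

V₁ = nRT₁/P₁ = 4.73×8.314×304/511 = 23.4 L.
Polytropic n=1.36: T₂ = T₁(V₁/V₂)^(n−1) = 304×(5.43)^0.36 = 559 K; P₂ = P₁(V₁/V₂)^n = 5110 kPa.

5110 kPa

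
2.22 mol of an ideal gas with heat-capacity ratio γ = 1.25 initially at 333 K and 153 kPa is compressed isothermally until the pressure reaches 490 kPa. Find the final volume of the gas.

V₁ = nRT₁/P₁ = 2.22×8.314×333/153 = 40.2 L.
Isothermal: T stays 333 K; PV = const ⇒ V₂ = 12.5 L, P₂ = 490 kPa.

12.5 L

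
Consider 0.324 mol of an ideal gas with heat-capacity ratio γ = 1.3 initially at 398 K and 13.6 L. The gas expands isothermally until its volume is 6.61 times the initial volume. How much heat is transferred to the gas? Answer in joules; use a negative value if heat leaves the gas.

2020 J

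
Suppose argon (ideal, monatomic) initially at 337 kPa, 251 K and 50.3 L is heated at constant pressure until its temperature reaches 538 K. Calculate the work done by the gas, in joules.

19400 J

n = P₁V₁/(RT₁) = 337×50.3/(8.314×251) = 8.12 mol.
Isobaric: P stays 337 kPa; V/T = const ⇒ T₂ = 538 K, V₂ = 108 L.
W = PΔV = 337×(108−50.3) kPa·L = 19400 J.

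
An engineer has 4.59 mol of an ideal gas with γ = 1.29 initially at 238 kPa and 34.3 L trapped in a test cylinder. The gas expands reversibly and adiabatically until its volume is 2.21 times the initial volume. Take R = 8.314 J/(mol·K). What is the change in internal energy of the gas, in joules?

T₁ = P₁V₁/(nR) = 238×34.3/(4.59×8.314) = 214 K.
Adiabatic: TV^(γ−1) = const ⇒ T₂ = 214×(0.452)^0.290 = 170 K; PV^γ = const ⇒ P₂ = 85.6 kPa.
For an ideal gas ΔU = nCvΔT with Cv = R/(γ−1) = 28.7 J/(mol·K).
ΔU = 4.59×28.7×(170−214) = -5780 J.

-5780 J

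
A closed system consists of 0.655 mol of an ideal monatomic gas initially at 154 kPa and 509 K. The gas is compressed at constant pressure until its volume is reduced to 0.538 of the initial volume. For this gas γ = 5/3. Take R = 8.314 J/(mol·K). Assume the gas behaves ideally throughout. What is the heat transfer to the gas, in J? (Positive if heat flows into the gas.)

V₁ = nRT₁/P₁ = 0.655×8.314×509/154 = 18.0 L.
Isobaric: P stays 154 kPa; V/T = const ⇒ T₂ = 274 K, V₂ = 9.68 L.
W = PΔV = 154×(9.68−18.0) kPa·L = -1280 J.
ΔU = nCvΔT = 0.655×12.5×(274−509) = -1920 J.
Q = ΔU + W = nCpΔT = -3200 J.

-3200 J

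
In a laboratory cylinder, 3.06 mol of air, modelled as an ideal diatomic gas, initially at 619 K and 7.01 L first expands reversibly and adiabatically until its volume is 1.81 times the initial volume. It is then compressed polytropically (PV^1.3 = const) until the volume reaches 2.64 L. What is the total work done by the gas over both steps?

-16600 J

P₁ = nRT₁/V₁ = 3.06×8.314×619/7.01 = 2250 kPa.
Step 1 — Adiabatic: TV^(γ−1) = const ⇒ T₂ = 619×(0.552)^0.400 = 488 K; PV^γ = const ⇒ P₂ = 979 kPa.
ΔU = nCvΔT = 3.06×20.8×(488−619) = -8320 J.
Q = 0 for an adiabatic process, so W = −ΔU = 8320 J.
State after step 1: P = 979 kPa, V = 12.7 L, T = 488 K.
Step 2 — Polytropic n=1.3: T₂ = T₁(V₁/V₂)^(n−1) = 488×(4.81)^0.30 = 782 K; P₂ = P₁(V₁/V₂)^n = 7540 kPa.
W = (P₁V₁−P₂V₂)/(n−1) = (979×12.7−7540×2.64)/0.30 = -24900 J.
ΔU = nCvΔT = 3.06×20.8×(782−488) = 18700 J.
Q = ΔU + W = -6230 J.
Net over both steps: W = -16600 J, Q = -6230 J, ΔU = 10400 J.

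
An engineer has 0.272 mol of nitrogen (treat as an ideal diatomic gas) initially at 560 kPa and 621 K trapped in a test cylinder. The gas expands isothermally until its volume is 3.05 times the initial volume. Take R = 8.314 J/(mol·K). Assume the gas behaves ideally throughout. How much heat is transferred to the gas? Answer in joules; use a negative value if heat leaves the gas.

1570 J

V₁ = nRT₁/P₁ = 0.272×8.314×621/560 = 2.51 L.
Isothermal: T stays 621 K; PV = const ⇒ V₂ = 7.65 L, P₂ = 184 kPa.
ΔU = 0 (ideal gas, T constant).
W = nRT ln(V₂/V₁) = 0.272×8.314×621×ln(3.05) = 1570 J.
Q = ΔU + W = 1570 J.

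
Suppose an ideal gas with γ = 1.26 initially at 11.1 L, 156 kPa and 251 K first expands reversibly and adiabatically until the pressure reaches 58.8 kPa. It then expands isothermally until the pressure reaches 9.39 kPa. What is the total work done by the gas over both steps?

3810 J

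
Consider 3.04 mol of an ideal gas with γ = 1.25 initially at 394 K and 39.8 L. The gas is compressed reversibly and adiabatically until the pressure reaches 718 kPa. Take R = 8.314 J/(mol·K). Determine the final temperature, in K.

P₁ = nRT₁/V₁ = 3.04×8.314×394/39.8 = 250 kPa.
Adiabatic: T₂/T₁ = (P₂/P₁)^((γ−1)/γ) ⇒ T₂ = 394×(2.87)^0.200 = 486 K; V₂ = 17.1 L.

486 K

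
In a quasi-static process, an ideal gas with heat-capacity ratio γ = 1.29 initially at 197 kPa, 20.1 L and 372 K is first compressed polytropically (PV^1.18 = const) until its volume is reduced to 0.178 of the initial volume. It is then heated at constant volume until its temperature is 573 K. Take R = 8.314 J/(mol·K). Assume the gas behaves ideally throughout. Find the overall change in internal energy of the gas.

7380 J

n = P₁V₁/(RT₁) = 197×20.1/(8.314×372) = 1.28 mol.
Step 1 — Polytropic n=1.18: T₂ = T₁(V₁/V₂)^(n−1) = 372×(5.62)^0.18 = 508 K; P₂ = P₁(V₁/V₂)^n = 1510 kPa.
W = (P₁V₁−P₂V₂)/(n−1) = (197×20.1−1510×3.58)/0.18 = -8010 J.
ΔU = nCvΔT = 1.28×28.7×(508−372) = 4970 J.
Q = ΔU + W = -3040 J.
State after step 1: P = 1510 kPa, V = 3.58 L, T = 508 K.
Step 2 — Isochoric: V stays 3.58 L; P/T = const ⇒ T₂ = 573 K, P₂ = 1700 kPa.
W = 0 (no volume change).
ΔU = nCvΔT = 1.28×28.7×(573−508) = 2400 J.
Q = ΔU = 2400 J.
Net over both steps: W = -8010 J, Q = -637 J, ΔU = 7380 J.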